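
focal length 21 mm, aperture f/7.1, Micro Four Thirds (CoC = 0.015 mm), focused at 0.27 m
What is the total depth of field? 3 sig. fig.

32.6 mm

Hyperfocal distance H = f²/(N·c) + f = 21²/(7.1 × 0.015) + 21 = 441/0.1065 + 21 ≈ 4161.8 mm ≈ 4.162 m.
Near limit Dn = s·(H − f)/(H + s − 2f) = 270 × (4161.8 − 21) / (4161.8 + 270 − 2 × 21) = 270 × 4140.8 / 4389.8 ≈ 254.685 mm.
Far limit Df = s·(H − f)/(H − s) = 270 × (4161.8 − 21) / (4161.8 − 270) = 270 × 4140.8 / 3891.8 ≈ 287.275 mm.
Depth of field = Df − Dn = 287.275 − 254.685 ≈ 32.590 mm.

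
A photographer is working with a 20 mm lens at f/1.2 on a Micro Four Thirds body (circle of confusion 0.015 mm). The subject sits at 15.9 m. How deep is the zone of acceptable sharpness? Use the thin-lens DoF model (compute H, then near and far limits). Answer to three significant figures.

46.4 m

Hyperfocal distance H = f²/(N·c) + f = 20²/(1.2 × 0.015) + 20 = 400/0.018 + 20 ≈ 22242.2 mm ≈ 22.24 m.
Near limit Dn = s·(H − f)/(H + s − 2f) = 15900 × (22242.2 − 20) / (22242.2 + 15900 − 2 × 20) = 15900 × 22222.2 / 38102.2 ≈ 9273 mm.
Far limit Df = s·(H − f)/(H − s) = 15900 × (22242.2 − 20) / (22242.2 − 15900) = 15900 × 22222.2 / 6342.2 ≈ 55711 mm.
Depth of field = Df − Dn = 55711 − 9273 ≈ 46438 mm ≈ 46.4 m.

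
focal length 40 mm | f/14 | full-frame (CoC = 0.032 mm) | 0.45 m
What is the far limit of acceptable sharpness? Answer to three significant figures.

0.508 m

Hyperfocal distance H = f²/(N·c) + f = 40²/(14 × 0.032) + 40 = 1600/0.448 + 40 ≈ 3611.4 mm ≈ 3.611 m.
Far limit Df = s·(H − f)/(H − s) = 450 × (3611.4 − 40) / (3611.4 − 450) = 450 × 3571.4 / 3161.4 ≈ 508.36 mm ≈ 0.508 m.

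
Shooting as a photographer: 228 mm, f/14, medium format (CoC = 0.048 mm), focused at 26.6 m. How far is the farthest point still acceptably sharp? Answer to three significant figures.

40.4 m

Hyperfocal distance H = f²/(N·c) + f = 228²/(14 × 0.048) + 228 = 51984/0.672 + 228 ≈ 77585.1 mm ≈ 77.59 m.
Far limit Df = s·(H − f)/(H − s) = 26600 × (77585.1 − 228) / (77585.1 − 26600) = 26600 × 77357.1 / 50985.1 ≈ 40359 mm ≈ 40.4 m.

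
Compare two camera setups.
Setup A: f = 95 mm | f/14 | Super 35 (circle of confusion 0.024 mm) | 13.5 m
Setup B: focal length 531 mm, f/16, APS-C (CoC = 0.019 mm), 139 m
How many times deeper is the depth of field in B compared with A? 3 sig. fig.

Setup A: H = 95²/(14×0.024) + 95 ≈ 26955.1 mm; DoF = Df − Dn = 26950 − 9006 ≈ 17944 mm.
Setup B: H = 531²/(16×0.019) + 531 ≈ 928034.3 mm; DoF = Df − Dn = 163393 − 120944 ≈ 42449 mm.
Ratio = 42449 / 17944 ≈ 2.37.

2.37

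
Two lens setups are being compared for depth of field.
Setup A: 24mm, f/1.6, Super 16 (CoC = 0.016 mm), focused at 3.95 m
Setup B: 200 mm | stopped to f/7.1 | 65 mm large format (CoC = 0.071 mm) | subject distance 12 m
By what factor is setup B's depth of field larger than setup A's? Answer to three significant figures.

2.57

Setup A: H = 24²/(1.6×0.016) + 24 ≈ 22524.0 mm; DoF = Df − Dn = 4784.9 − 3363.2 ≈ 1421.7 mm.
Setup B: H = 200²/(7.1×0.071) + 200 ≈ 79549.3 mm; DoF = Df − Dn = 14096.2 − 10446.5 ≈ 3649.7 mm.
Ratio = 3649.7 / 1421.7 ≈ 2.57.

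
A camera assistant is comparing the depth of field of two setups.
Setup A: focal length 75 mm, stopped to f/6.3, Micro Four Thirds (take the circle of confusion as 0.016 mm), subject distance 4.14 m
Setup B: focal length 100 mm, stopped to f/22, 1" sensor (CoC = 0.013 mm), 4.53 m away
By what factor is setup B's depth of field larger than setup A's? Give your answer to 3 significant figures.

1.92

Setup A: H = 75²/(6.3×0.016) + 75 ≈ 55878.6 mm; DoF = Df − Dn = 4465.27 − 3858.90 ≈ 606.37 mm.
Setup B: H = 100²/(22×0.013) + 100 ≈ 35065.0 mm; DoF = Df − Dn = 5187.2 − 4020.6 ≈ 1166.6 mm.
Ratio = 1166.6 / 606.37 ≈ 1.92.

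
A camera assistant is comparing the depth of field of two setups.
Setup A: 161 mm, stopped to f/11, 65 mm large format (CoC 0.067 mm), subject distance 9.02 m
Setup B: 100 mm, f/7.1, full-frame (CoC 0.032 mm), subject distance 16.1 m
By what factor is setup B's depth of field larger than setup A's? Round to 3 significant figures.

2.78

Setup A: H = 161²/(11×0.067) + 161 ≈ 35332.0 mm; DoF = Df − Dn = 12057.0 − 7205.1 ≈ 4851.9 mm.
Setup B: H = 100²/(7.1×0.032) + 100 ≈ 44114.1 mm; DoF = Df − Dn = 25295 − 11808 ≈ 13487 mm.
Ratio = 13487 / 4851.9 ≈ 2.78.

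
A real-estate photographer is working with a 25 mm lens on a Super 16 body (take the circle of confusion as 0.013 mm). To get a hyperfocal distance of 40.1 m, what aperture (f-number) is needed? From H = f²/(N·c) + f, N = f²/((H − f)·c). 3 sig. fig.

Rearrange H = f²/(N·c) + f for N: N = f² / ((H − f)·c).
N = 25² / ((40100 − 25) × 0.013) = 625 / 521.0 ≈ 1.20.

f/1.20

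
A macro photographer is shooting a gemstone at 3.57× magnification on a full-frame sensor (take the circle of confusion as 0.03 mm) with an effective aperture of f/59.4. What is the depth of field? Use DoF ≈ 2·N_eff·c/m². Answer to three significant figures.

0.280 mm

At magnification m, DoF ≈ 2·N_eff·c/m² = 2 × 59.4 × 0.03 / 3.57² = 3.564 / 12.74 ≈ 0.28 mm.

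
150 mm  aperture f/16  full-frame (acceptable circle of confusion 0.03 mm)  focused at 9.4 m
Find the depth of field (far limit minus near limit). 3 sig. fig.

3.86 m

Hyperfocal distance H = f²/(N·c) + f = 150²/(16 × 0.03) + 150 = 22500/0.48 + 150 ≈ 47025.0 mm ≈ 47.02 m.
Near limit Dn = s·(H − f)/(H + s − 2f) = 9400 × (47025.0 − 150) / (47025.0 + 9400 − 2 × 150) = 9400 × 46875.0 / 56125.0 ≈ 7850.8 mm.
Far limit Df = s·(H − f)/(H − s) = 9400 × (47025.0 − 150) / (47025.0 − 9400) = 9400 × 46875.0 / 37625.0 ≈ 11711.0 mm.
Depth of field = Df − Dn = 11711.0 − 7850.8 ≈ 3860.2 mm ≈ 3.86 m.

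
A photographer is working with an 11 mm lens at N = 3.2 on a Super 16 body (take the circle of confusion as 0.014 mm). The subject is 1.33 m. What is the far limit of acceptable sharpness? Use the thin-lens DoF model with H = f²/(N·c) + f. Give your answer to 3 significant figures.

Hyperfocal distance H = f²/(N·c) + f = 11²/(3.2 × 0.014) + 11 = 121/0.0448 + 11 ≈ 2711.9 mm ≈ 2.712 m.
Far limit Df = s·(H − f)/(H − s) = 1330 × (2711.9 − 11) / (2711.9 − 1330) = 1330 × 2700.9 / 1381.9 ≈ 2599.5 mm ≈ 2.60 m.

2.60 m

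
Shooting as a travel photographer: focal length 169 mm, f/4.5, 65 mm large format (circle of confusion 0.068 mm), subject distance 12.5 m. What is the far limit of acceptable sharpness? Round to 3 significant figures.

Hyperfocal distance H = f²/(N·c) + f = 169²/(4.5 × 0.068) + 169 = 28561/0.306 + 169 ≈ 93505.6 mm ≈ 93.51 m.
Far limit Df = s·(H − f)/(H − s) = 12500 × (93505.6 − 169) / (93505.6 − 12500) = 12500 × 93336.6 / 81005.6 ≈ 14403 mm ≈ 14.4 m.

14.4 m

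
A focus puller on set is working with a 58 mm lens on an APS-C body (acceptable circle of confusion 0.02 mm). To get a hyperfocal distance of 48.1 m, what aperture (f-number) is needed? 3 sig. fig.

Rearrange H = f²/(N·c) + f for N: N = f² / ((H − f)·c).
N = 58² / ((48100 − 58) × 0.02) = 3364 / 960.8 ≈ 3.50.

f/3.50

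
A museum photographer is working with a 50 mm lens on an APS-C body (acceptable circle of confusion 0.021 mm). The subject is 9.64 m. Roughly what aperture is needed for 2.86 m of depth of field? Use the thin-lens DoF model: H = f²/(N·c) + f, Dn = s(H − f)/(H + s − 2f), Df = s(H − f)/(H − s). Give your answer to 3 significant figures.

Write h = H − f = f²/(N·c). The thin-lens limits are Dn = s·h/(h + (s−f)) and Df = s·h/(h − (s−f)), so DoF = Df − Dn = 2·s·(s−f)·h / (h² − (s−f)²).
That is a quadratic in h: DoF·h² − 2·s·(s−f)·h − DoF·(s−f)² = 0 ⇒ h = (s−f)·(s + √(s² + DoF²)) / DoF = 9590 × (9640 + √(9640² + 2860²)) / 2860 = 9590 × (9640 + 10055.3) / 2860 ≈ 66041 mm.
Then N = f²/(c·h) = 50² / (0.021 × 66041) = 2500 / 1386.9 ≈ 1.80.

f/1.80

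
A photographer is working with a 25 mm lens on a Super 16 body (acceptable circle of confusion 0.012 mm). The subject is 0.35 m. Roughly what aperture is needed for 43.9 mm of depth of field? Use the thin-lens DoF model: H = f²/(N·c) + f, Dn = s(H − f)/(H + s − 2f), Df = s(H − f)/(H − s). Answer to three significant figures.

f/10

Write h = H − f = f²/(N·c). The thin-lens limits are Dn = s·h/(h + (s−f)) and Df = s·h/(h − (s−f)), so DoF = Df − Dn = 2·s·(s−f)·h / (h² − (s−f)²).
That is a quadratic in h: DoF·h² − 2·s·(s−f)·h − DoF·(s−f)² = 0 ⇒ h = (s−f)·(s + √(s² + DoF²)) / DoF = 325 × (350 + √(350² + 43.9²)) / 43.9 = 325 × (350 + 352.742) / 43.9 ≈ 5202.5 mm.
Then N = f²/(c·h) = 25² / (0.012 × 5202.5) = 625 / 62.430 ≈ 10.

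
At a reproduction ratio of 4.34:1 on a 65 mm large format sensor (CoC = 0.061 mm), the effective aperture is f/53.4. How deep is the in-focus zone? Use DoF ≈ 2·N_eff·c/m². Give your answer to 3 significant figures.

0.346 mm

At magnification m, DoF ≈ 2·N_eff·c/m² = 2 × 53.4 × 0.061 / 4.34² = 6.515 / 18.84 ≈ 0.346 mm.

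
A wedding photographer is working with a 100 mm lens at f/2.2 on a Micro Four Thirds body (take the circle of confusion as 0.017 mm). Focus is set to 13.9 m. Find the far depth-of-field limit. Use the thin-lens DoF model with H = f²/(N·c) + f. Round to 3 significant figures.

14.7 m

Hyperfocal distance H = f²/(N·c) + f = 100²/(2.2 × 0.017) + 100 = 10000/0.0374 + 100 ≈ 267479.7 mm ≈ 267.5 m.
Far limit Df = s·(H − f)/(H − s) = 13900 × (267479.7 − 100) / (267479.7 − 13900) = 13900 × 267379.7 / 253579.7 ≈ 14656 mm ≈ 14.7 m.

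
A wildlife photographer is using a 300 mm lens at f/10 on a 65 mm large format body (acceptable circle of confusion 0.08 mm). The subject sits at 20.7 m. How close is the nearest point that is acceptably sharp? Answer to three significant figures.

17.5 m

Hyperfocal distance H = f²/(N·c) + f = 300²/(10 × 0.08) + 300 = 90000/0.8 + 300 ≈ 112800.0 mm ≈ 112.8 m.
Near limit Dn = s·(H − f)/(H + s − 2f) = 20700 × (112800.0 − 300) / (112800.0 + 20700 − 2 × 300) = 20700 × 112500.0 / 132900.0 ≈ 17523 mm ≈ 17.5 m.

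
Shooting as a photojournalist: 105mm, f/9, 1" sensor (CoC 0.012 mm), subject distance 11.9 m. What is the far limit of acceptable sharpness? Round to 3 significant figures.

13.5 m

Hyperfocal distance H = f²/(N·c) + f = 105²/(9 × 0.012) + 105 = 11025/0.108 + 105 ≈ 102188.3 mm ≈ 102.2 m.
Far limit Df = s·(H − f)/(H − s) = 11900 × (102188.3 − 105) / (102188.3 − 11900) = 11900 × 102083.3 / 90288.3 ≈ 13455 mm ≈ 13.5 m.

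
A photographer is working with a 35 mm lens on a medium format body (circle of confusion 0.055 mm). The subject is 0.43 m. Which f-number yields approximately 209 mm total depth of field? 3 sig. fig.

f/13

Write h = H − f = f²/(N·c). The thin-lens limits are Dn = s·h/(h + (s−f)) and Df = s·h/(h − (s−f)), so DoF = Df − Dn = 2·s·(s−f)·h / (h² − (s−f)²).
That is a quadratic in h: DoF·h² − 2·s·(s−f)·h − DoF·(s−f)² = 0 ⇒ h = (s−f)·(s + √(s² + DoF²)) / DoF = 395 × (430 + √(430² + 209²)) / 209 = 395 × (430 + 478.101) / 209 ≈ 1716.3 mm.
Then N = f²/(c·h) = 35² / (0.055 × 1716.3) = 1225 / 94.395 ≈ 13.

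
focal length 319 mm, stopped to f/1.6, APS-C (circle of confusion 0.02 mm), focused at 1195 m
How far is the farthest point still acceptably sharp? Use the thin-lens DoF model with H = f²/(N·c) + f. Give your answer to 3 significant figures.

Hyperfocal distance H = f²/(N·c) + f = 319²/(1.6 × 0.02) + 319 = 101761/0.032 + 319 ≈ 3180350.2 mm ≈ 3180 m.
Far limit Df = s·(H − f)/(H − s) = 1195000 × (3180350.2 − 319) / (3180350.2 − 1195000) = 1195000 × 3180031.2 / 1985350.2 ≈ 1914089 mm ≈ 1910 m.

1910 m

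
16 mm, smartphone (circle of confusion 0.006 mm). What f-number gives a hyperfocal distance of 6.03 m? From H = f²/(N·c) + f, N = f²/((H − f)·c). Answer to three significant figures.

f/7.09

Rearrange H = f²/(N·c) + f for N: N = f² / ((H − f)·c).
N = 16² / ((6030 − 16) × 0.006) = 256 / 36.08 ≈ 7.09.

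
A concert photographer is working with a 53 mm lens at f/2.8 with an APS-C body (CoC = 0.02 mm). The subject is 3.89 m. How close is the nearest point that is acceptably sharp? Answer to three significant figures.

Hyperfocal distance H = f²/(N·c) + f = 53²/(2.8 × 0.02) + 53 = 2809/0.056 + 53 ≈ 50213.7 mm ≈ 50.21 m.
Near limit Dn = s·(H − f)/(H + s − 2f) = 3890 × (50213.7 − 53) / (50213.7 + 3890 − 2 × 53) = 3890 × 50160.7 / 53997.7 ≈ 3613.6 mm ≈ 3.61 m.

3.61 m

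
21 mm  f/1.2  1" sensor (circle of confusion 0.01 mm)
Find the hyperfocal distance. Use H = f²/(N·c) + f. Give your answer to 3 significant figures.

36.8 m

Hyperfocal distance H = f²/(N·c) + f = 21²/(1.2 × 0.01) + 21 = 441/0.012 + 21 ≈ 36771.0 mm ≈ 36.8 m.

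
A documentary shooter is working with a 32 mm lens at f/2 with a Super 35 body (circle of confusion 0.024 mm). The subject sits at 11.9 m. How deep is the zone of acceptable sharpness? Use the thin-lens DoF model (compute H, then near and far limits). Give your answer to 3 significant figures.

Hyperfocal distance H = f²/(N·c) + f = 32²/(2 × 0.024) + 32 = 1024/0.048 + 32 ≈ 21365.3 mm ≈ 21.37 m.
Near limit Dn = s·(H − f)/(H + s − 2f) = 11900 × (21365.3 − 32) / (21365.3 + 11900 − 2 × 32) = 11900 × 21333.3 / 33201.3 ≈ 7646 mm.
Far limit Df = s·(H − f)/(H − s) = 11900 × (21365.3 − 32) / (21365.3 − 11900) = 11900 × 21333.3 / 9465.3 ≈ 26821 mm.
Depth of field = Df − Dn = 26821 − 7646 ≈ 19175 mm ≈ 19.2 m.

19.2 m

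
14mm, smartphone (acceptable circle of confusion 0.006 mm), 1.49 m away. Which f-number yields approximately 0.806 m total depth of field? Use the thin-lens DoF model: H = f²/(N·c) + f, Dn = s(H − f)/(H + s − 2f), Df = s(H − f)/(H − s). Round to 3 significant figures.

f/5.60

Write h = H − f = f²/(N·c). The thin-lens limits are Dn = s·h/(h + (s−f)) and Df = s·h/(h − (s−f)), so DoF = Df − Dn = 2·s·(s−f)·h / (h² − (s−f)²).
That is a quadratic in h: DoF·h² − 2·s·(s−f)·h − DoF·(s−f)² = 0 ⇒ h = (s−f)·(s + √(s² + DoF²)) / DoF = 1476 × (1490 + √(1490² + 806²)) / 806 = 1476 × (1490 + 1694.03) / 806 ≈ 5830.8 mm.
Then N = f²/(c·h) = 14² / (0.006 × 5830.8) = 196 / 34.985 ≈ 5.60.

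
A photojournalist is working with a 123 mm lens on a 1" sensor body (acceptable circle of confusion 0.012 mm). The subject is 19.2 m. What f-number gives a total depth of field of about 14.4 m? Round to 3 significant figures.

Write h = H − f = f²/(N·c). The thin-lens limits are Dn = s·h/(h + (s−f)) and Df = s·h/(h − (s−f)), so DoF = Df − Dn = 2·s·(s−f)·h / (h² − (s−f)²).
That is a quadratic in h: DoF·h² − 2·s·(s−f)·h − DoF·(s−f)² = 0 ⇒ h = (s−f)·(s + √(s² + DoF²)) / DoF = 19077 × (19200 + √(19200² + 14400²)) / 14400 = 19077 × (19200 + 24000.0) / 14400 ≈ 57231 mm.
Then N = f²/(c·h) = 123² / (0.012 × 57231) = 15129 / 686.77 ≈ 22.

f/22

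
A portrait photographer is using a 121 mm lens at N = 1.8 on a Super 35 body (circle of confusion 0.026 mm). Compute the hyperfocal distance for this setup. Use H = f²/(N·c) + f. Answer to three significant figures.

313 m

Hyperfocal distance H = f²/(N·c) + f = 121²/(1.8 × 0.026) + 121 = 14641/0.0468 + 121 ≈ 312962.9 mm ≈ 313 m.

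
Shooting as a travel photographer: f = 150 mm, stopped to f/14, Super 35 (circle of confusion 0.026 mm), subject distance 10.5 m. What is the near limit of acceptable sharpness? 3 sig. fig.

8.99 m

Hyperfocal distance H = f²/(N·c) + f = 150²/(14 × 0.026) + 150 = 22500/0.364 + 150 ≈ 61963.2 mm ≈ 61.96 m.
Near limit Dn = s·(H − f)/(H + s − 2f) = 10500 × (61963.2 − 150) / (61963.2 + 10500 − 2 × 150) = 10500 × 61813.2 / 72163.2 ≈ 8994.0 mm ≈ 8.99 m.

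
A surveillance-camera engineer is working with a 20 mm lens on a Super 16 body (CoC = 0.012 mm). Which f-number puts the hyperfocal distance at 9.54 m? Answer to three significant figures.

Rearrange H = f²/(N·c) + f for N: N = f² / ((H − f)·c).
N = 20² / ((9540 − 20) × 0.012) = 400 / 114.2 ≈ 3.50.

f/3.50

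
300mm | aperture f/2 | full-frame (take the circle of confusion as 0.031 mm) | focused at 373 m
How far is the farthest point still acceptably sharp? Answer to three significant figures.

502 m

Hyperfocal distance H = f²/(N·c) + f = 300²/(2 × 0.031) + 300 = 90000/0.062 + 300 ≈ 1451912.9 mm ≈ 1452 m.
Far limit Df = s·(H − f)/(H − s) = 373000 × (1451912.9 − 300) / (1451912.9 − 373000) = 373000 × 1451612.9 / 1078912.9 ≈ 501849 mm ≈ 502 m.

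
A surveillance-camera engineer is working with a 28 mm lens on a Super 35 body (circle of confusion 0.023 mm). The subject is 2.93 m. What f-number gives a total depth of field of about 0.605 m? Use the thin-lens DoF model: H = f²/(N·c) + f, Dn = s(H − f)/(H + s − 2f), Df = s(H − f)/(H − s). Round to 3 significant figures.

f/1.20

Write h = H − f = f²/(N·c). The thin-lens limits are Dn = s·h/(h + (s−f)) and Df = s·h/(h − (s−f)), so DoF = Df − Dn = 2·s·(s−f)·h / (h² − (s−f)²).
That is a quadratic in h: DoF·h² − 2·s·(s−f)·h − DoF·(s−f)² = 0 ⇒ h = (s−f)·(s + √(s² + DoF²)) / DoF = 2902 × (2930 + √(2930² + 605²)) / 605 = 2902 × (2930 + 2991.81) / 605 ≈ 28405 mm.
Then N = f²/(c·h) = 28² / (0.023 × 28405) = 784 / 653.32 ≈ 1.20.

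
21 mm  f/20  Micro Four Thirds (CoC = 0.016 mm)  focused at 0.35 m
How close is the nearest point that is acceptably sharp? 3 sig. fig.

283 mm

Hyperfocal distance H = f²/(N·c) + f = 21²/(20 × 0.016) + 21 = 441/0.32 + 21 ≈ 1399.1 mm ≈ 1.399 m.
Near limit Dn = s·(H − f)/(H + s − 2f) = 350 × (1399.1 − 21) / (1399.1 + 350 − 2 × 21) = 350 × 1378.1 / 1707.1 ≈ 282.55 mm.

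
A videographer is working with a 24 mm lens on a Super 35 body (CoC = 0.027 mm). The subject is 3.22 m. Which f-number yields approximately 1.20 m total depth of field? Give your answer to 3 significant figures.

Write h = H − f = f²/(N·c). The thin-lens limits are Dn = s·h/(h + (s−f)) and Df = s·h/(h − (s−f)), so DoF = Df − Dn = 2·s·(s−f)·h / (h² − (s−f)²).
That is a quadratic in h: DoF·h² − 2·s·(s−f)·h − DoF·(s−f)² = 0 ⇒ h = (s−f)·(s + √(s² + DoF²)) / DoF = 3196 × (3220 + √(3220² + 1200²)) / 1200 = 3196 × (3220 + 3436.34) / 1200 ≈ 17728 mm.
Then N = f²/(c·h) = 24² / (0.027 × 17728) = 576 / 478.66 ≈ 1.20.

f/1.20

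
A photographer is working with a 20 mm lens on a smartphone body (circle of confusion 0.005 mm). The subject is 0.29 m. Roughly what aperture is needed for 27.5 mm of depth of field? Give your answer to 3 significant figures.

Write h = H − f = f²/(N·c). The thin-lens limits are Dn = s·h/(h + (s−f)) and Df = s·h/(h − (s−f)), so DoF = Df − Dn = 2·s·(s−f)·h / (h² − (s−f)²).
That is a quadratic in h: DoF·h² − 2·s·(s−f)·h − DoF·(s−f)² = 0 ⇒ h = (s−f)·(s + √(s² + DoF²)) / DoF = 270 × (290 + √(290² + 27.5²)) / 27.5 = 270 × (290 + 291.301) / 27.5 ≈ 5707.3 mm.
Then N = f²/(c·h) = 20² / (0.005 × 5707.3) = 400 / 28.537 ≈ 14.

f/14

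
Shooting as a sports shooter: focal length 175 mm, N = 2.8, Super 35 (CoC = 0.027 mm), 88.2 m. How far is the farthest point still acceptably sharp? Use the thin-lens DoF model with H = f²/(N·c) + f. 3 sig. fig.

113 m

Hyperfocal distance H = f²/(N·c) + f = 175²/(2.8 × 0.027) + 175 = 30625/0.0756 + 175 ≈ 405267.6 mm ≈ 405.3 m.
Far limit Df = s·(H − f)/(H − s) = 88200 × (405267.6 − 175) / (405267.6 − 88200) = 88200 × 405092.6 / 317067.6 ≈ 112686 mm ≈ 113 m.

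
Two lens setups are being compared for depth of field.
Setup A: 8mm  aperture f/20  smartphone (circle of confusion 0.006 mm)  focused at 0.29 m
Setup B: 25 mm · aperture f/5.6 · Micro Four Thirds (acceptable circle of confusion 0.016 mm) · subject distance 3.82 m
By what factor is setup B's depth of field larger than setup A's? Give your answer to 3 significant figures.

13.9

Setup A: H = 8²/(20×0.006) + 8 ≈ 541.3 mm; DoF = Df − Dn = 615.38 − 189.70 ≈ 425.68 mm.
Setup B: H = 25²/(5.6×0.016) + 25 ≈ 7000.4 mm; DoF = Df − Dn = 8378.1 − 2474.0 ≈ 5904.1 mm.
Ratio = 5904.1 / 425.68 ≈ 13.9.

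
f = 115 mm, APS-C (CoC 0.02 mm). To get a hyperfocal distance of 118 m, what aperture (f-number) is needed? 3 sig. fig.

Rearrange H = f²/(N·c) + f for N: N = f² / ((H − f)·c).
N = 115² / ((118000 − 115) × 0.02) = 13225 / 2358 ≈ 5.61.

f/5.61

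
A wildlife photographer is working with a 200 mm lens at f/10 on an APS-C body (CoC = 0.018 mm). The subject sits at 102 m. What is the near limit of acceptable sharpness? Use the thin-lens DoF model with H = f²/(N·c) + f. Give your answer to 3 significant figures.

70.0 m

Hyperfocal distance H = f²/(N·c) + f = 200²/(10 × 0.018) + 200 = 40000/0.18 + 200 ≈ 222422.2 mm ≈ 222.4 m.
Near limit Dn = s·(H − f)/(H + s − 2f) = 102000 × (222422.2 − 200) / (222422.2 + 102000 − 2 × 200) = 102000 × 222222.2 / 324022.2 ≈ 69954 mm ≈ 70.0 m.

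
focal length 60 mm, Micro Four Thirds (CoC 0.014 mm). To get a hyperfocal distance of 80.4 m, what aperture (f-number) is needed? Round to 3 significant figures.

Rearrange H = f²/(N·c) + f for N: N = f² / ((H − f)·c).
N = 60² / ((80400 − 60) × 0.014) = 3600 / 1125 ≈ 3.20.

f/3.20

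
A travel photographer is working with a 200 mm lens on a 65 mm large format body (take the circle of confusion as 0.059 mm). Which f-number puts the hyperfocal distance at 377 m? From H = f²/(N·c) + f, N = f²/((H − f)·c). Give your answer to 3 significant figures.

Rearrange H = f²/(N·c) + f for N: N = f² / ((H − f)·c).
N = 200² / ((377000 − 200) × 0.059) = 40000 / 22231 ≈ 1.80.

f/1.80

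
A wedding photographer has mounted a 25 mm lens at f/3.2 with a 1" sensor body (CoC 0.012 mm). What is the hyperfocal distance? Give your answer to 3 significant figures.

16.3 m

Hyperfocal distance H = f²/(N·c) + f = 25²/(3.2 × 0.012) + 25 = 625/0.0384 + 25 ≈ 16301.0 mm ≈ 16.3 m.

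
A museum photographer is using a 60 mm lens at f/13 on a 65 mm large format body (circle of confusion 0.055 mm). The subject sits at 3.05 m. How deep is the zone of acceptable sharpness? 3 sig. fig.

Hyperfocal distance H = f²/(N·c) + f = 60²/(13 × 0.055) + 60 = 3600/0.715 + 60 ≈ 5095.0 mm ≈ 5.095 m.
Near limit Dn = s·(H − f)/(H + s − 2f) = 3050 × (5095.0 − 60) / (5095.0 + 3050 − 2 × 60) = 3050 × 5035.0 / 8025.0 ≈ 1913.6 mm.
Far limit Df = s·(H − f)/(H − s) = 3050 × (5095.0 − 60) / (5095.0 − 3050) = 3050 × 5035.0 / 2045.0 ≈ 7509.5 mm.
Depth of field = Df − Dn = 7509.5 − 1913.6 ≈ 5595.9 mm ≈ 5.60 m.

5.60 m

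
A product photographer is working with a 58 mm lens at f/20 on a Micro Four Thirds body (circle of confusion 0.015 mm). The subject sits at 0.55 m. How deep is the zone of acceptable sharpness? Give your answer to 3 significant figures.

48.4 mm

Hyperfocal distance H = f²/(N·c) + f = 58²/(20 × 0.015) + 58 = 3364/0.3 + 58 ≈ 11271.3 mm ≈ 11.27 m.
Near limit Dn = s·(H − f)/(H + s − 2f) = 550 × (11271.3 − 58) / (11271.3 + 550 − 2 × 58) = 550 × 11213.3 / 11705.3 ≈ 526.882 mm.
Far limit Df = s·(H − f)/(H − s) = 550 × (11271.3 − 58) / (11271.3 − 550) = 550 × 11213.3 / 10721.3 ≈ 575.239 mm.
Depth of field = Df − Dn = 575.239 − 526.882 ≈ 48.357 mm.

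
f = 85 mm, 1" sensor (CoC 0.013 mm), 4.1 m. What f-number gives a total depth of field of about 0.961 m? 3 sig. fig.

Write h = H − f = f²/(N·c). The thin-lens limits are Dn = s·h/(h + (s−f)) and Df = s·h/(h − (s−f)), so DoF = Df − Dn = 2·s·(s−f)·h / (h² − (s−f)²).
That is a quadratic in h: DoF·h² − 2·s·(s−f)·h − DoF·(s−f)² = 0 ⇒ h = (s−f)·(s + √(s² + DoF²)) / DoF = 4015 × (4100 + √(4100² + 961²)) / 961 = 4015 × (4100 + 4211.12) / 961 ≈ 34723 mm.
Then N = f²/(c·h) = 85² / (0.013 × 34723) = 7225 / 451.40 ≈ 16.

f/16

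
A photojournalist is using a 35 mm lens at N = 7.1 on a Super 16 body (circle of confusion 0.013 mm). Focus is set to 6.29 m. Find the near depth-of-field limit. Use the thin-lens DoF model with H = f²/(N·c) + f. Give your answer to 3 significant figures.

Hyperfocal distance H = f²/(N·c) + f = 35²/(7.1 × 0.013) + 35 = 1225/0.0923 + 35 ≈ 13306.9 mm ≈ 13.31 m.
Near limit Dn = s·(H − f)/(H + s − 2f) = 6290 × (13306.9 − 35) / (13306.9 + 6290 − 2 × 35) = 6290 × 13271.9 / 19526.9 ≈ 4275.1 mm ≈ 4.28 m.

4.28 m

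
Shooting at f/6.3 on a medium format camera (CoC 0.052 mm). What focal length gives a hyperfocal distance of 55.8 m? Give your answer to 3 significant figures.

135 mm

From H = f²/(N·c) + f, with f ≪ H: f ≈ √(H·N·c) = √(55800 × 6.3 × 0.052) = √18280 ≈ 135.2 mm.
The +f correction barely moves this — solving exactly, f² + N·c·f − N·c·H = 0 ⇒ f = (−N·c + √((N·c)² + 4·N·c·H))/2 = (−0.3276 + √73120)/2 ≈ 135.04 mm, so f ≈ 135 mm.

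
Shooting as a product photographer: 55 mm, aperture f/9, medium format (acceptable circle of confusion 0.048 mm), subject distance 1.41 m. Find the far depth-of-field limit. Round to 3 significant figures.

1.75 m

Hyperfocal distance H = f²/(N·c) + f = 55²/(9 × 0.048) + 55 = 3025/0.432 + 55 ≈ 7057.3 mm ≈ 7.057 m.
Far limit Df = s·(H − f)/(H − s) = 1410 × (7057.3 − 55) / (7057.3 − 1410) = 1410 × 7002.3 / 5647.3 ≈ 1748.3 mm ≈ 1.75 m.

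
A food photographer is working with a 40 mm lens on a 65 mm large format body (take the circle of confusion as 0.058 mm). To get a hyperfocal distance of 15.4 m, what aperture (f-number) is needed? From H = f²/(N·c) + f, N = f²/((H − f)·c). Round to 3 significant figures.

f/1.80

Rearrange H = f²/(N·c) + f for N: N = f² / ((H − f)·c).
N = 40² / ((15400 − 40) × 0.058) = 1600 / 890.9 ≈ 1.80.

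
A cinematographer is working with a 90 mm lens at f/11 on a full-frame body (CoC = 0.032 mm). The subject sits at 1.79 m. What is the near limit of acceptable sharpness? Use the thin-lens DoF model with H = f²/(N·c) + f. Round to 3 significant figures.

Hyperfocal distance H = f²/(N·c) + f = 90²/(11 × 0.032) + 90 = 8100/0.352 + 90 ≈ 23101.4 mm ≈ 23.10 m.
Near limit Dn = s·(H − f)/(H + s − 2f) = 1790 × (23101.4 − 90) / (23101.4 + 1790 − 2 × 90) = 1790 × 23011.4 / 24711.4 ≈ 1666.9 mm ≈ 1.67 m.

1.67 m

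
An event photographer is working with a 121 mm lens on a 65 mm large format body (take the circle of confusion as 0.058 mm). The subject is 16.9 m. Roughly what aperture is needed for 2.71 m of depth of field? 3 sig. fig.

f/1.20

Write h = H − f = f²/(N·c). The thin-lens limits are Dn = s·h/(h + (s−f)) and Df = s·h/(h − (s−f)), so DoF = Df − Dn = 2·s·(s−f)·h / (h² − (s−f)²).
That is a quadratic in h: DoF·h² − 2·s·(s−f)·h − DoF·(s−f)² = 0 ⇒ h = (s−f)·(s + √(s² + DoF²)) / DoF = 16779 × (16900 + √(16900² + 2710²)) / 2710 = 16779 × (16900 + 17115.9) / 2710 ≈ 210610 mm.
Then N = f²/(c·h) = 121² / (0.058 × 210610) = 14641 / 12215 ≈ 1.20.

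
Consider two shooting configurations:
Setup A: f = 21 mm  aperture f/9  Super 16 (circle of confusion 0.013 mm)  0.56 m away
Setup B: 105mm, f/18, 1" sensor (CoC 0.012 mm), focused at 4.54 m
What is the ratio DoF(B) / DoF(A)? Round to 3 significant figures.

Setup A: H = 21²/(9×0.013) + 21 ≈ 3790.2 mm; DoF = Df − Dn = 653.44 − 489.94 ≈ 163.50 mm.
Setup B: H = 105²/(18×0.012) + 105 ≈ 51146.7 mm; DoF = Df − Dn = 4972.02 − 4177.06 ≈ 794.96 mm.
Ratio = 794.96 / 163.50 ≈ 4.86.

4.86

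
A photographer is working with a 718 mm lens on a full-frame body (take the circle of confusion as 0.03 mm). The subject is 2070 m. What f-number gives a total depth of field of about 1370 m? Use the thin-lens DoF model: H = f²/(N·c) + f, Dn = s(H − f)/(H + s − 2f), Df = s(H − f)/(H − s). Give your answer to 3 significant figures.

f/2.50

Write h = H − f = f²/(N·c). The thin-lens limits are Dn = s·h/(h + (s−f)) and Df = s·h/(h − (s−f)), so DoF = Df − Dn = 2·s·(s−f)·h / (h² − (s−f)²).
That is a quadratic in h: DoF·h² − 2·s·(s−f)·h − DoF·(s−f)² = 0 ⇒ h = (s−f)·(s + √(s² + DoF²)) / DoF = 2069282 × (2070000 + √(2070000² + 1370000²)) / 1370000 = 2069282 × (2070000 + 2482297) / 1370000 ≈ 6875903 mm.
Then N = f²/(c·h) = 718² / (0.03 × 6875903) = 515524 / 206277 ≈ 2.50.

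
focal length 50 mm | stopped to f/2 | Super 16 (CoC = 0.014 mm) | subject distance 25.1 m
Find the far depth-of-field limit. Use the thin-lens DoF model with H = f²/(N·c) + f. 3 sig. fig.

Hyperfocal distance H = f²/(N·c) + f = 50²/(2 × 0.014) + 50 = 2500/0.028 + 50 ≈ 89335.7 mm ≈ 89.34 m.
Far limit Df = s·(H − f)/(H − s) = 25100 × (89335.7 − 50) / (89335.7 − 25100) = 25100 × 89285.7 / 64235.7 ≈ 34888 mm ≈ 34.9 m.

34.9 m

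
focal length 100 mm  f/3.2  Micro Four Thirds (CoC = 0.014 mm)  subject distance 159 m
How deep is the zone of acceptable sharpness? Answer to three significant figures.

Hyperfocal distance H = f²/(N·c) + f = 100²/(3.2 × 0.014) + 100 = 10000/0.0448 + 100 ≈ 223314.3 mm ≈ 223.3 m.
Near limit Dn = s·(H − f)/(H + s − 2f) = 159000 × (223314.3 − 100) / (223314.3 + 159000 − 2 × 100) = 159000 × 223214.3 / 382114.3 ≈ 92881 mm.
Far limit Df = s·(H − f)/(H − s) = 159000 × (223314.3 − 100) / (223314.3 − 159000) = 159000 × 223214.3 / 64314.3 ≈ 551838 mm.
Depth of field = Df − Dn = 551838 − 92881 ≈ 458957 mm ≈ 459 m.

459 m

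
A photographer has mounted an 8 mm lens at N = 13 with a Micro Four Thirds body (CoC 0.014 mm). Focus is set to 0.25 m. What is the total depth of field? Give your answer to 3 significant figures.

Hyperfocal distance H = f²/(N·c) + f = 8²/(13 × 0.014) + 8 = 64/0.182 + 8 ≈ 359.6 mm ≈ 0.360 m.
Near limit Dn = s·(H − f)/(H + s − 2f) = 250 × (359.6 − 8) / (359.6 + 250 − 2 × 8) = 250 × 351.6 / 593.6 ≈ 148.09 mm.
Far limit Df = s·(H − f)/(H − s) = 250 × (359.6 − 8) / (359.6 − 250) = 250 × 351.6 / 109.6 ≈ 801.76 mm.
Depth of field = Df − Dn = 801.76 − 148.09 ≈ 653.67 mm ≈ 0.654 m.

0.654 m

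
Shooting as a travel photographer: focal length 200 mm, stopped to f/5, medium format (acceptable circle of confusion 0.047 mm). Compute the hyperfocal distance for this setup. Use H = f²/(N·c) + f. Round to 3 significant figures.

170 m

Hyperfocal distance H = f²/(N·c) + f = 200²/(5 × 0.047) + 200 = 40000/0.235 + 200 ≈ 170412.8 mm ≈ 170 m.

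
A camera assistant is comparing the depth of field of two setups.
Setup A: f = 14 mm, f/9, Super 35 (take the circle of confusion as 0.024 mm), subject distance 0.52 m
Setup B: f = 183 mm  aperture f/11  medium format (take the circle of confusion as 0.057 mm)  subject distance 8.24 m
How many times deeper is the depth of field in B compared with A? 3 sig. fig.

3.02

Setup A: H = 14²/(9×0.024) + 14 ≈ 921.4 mm; DoF = Df − Dn = 1175.49 − 333.84 ≈ 841.65 mm.
Setup B: H = 183²/(11×0.057) + 183 ≈ 53594.5 mm; DoF = Df − Dn = 9703.8 − 7159.9 ≈ 2543.9 mm.
Ratio = 2543.9 / 841.65 ≈ 3.02.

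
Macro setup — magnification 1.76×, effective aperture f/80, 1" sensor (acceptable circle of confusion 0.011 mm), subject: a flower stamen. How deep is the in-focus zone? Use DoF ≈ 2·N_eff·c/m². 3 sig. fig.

At magnification m, DoF ≈ 2·N_eff·c/m² = 2 × 80 × 0.011 / 1.76² = 1.76 / 3.098 ≈ 0.568 mm.

0.568 mm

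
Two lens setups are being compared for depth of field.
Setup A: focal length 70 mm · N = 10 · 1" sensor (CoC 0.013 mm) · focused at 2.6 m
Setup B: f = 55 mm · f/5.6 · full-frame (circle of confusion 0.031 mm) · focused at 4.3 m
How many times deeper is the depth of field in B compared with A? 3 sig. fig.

Setup A: H = 70²/(10×0.013) + 70 ≈ 37762.3 mm; DoF = Df − Dn = 2787.08 − 2436.46 ≈ 350.62 mm.
Setup B: H = 55²/(5.6×0.031) + 55 ≈ 17480.1 mm; DoF = Df − Dn = 5684.9 − 3457.7 ≈ 2227.2 mm.
Ratio = 2227.2 / 350.62 ≈ 6.35.

6.35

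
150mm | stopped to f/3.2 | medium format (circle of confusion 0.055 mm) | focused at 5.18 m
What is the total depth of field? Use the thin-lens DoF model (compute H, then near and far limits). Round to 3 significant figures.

Hyperfocal distance H = f²/(N·c) + f = 150²/(3.2 × 0.055) + 150 = 22500/0.176 + 150 ≈ 127990.9 mm ≈ 128.0 m.
Near limit Dn = s·(H − f)/(H + s − 2f) = 5180 × (127990.9 − 150) / (127990.9 + 5180 − 2 × 150) = 5180 × 127840.9 / 132870.9 ≈ 4983.90 mm.
Far limit Df = s·(H − f)/(H − s) = 5180 × (127990.9 − 150) / (127990.9 − 5180) = 5180 × 127840.9 / 122810.9 ≈ 5392.16 mm.
Depth of field = Df − Dn = 5392.16 − 4983.90 ≈ 408.26 mm.

408 mm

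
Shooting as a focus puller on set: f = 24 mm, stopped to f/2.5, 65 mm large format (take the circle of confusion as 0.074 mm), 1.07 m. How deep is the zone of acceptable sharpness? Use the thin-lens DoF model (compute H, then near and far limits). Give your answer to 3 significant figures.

Hyperfocal distance H = f²/(N·c) + f = 24²/(2.5 × 0.074) + 24 = 576/0.185 + 24 ≈ 3137.5 mm ≈ 3.138 m.
Near limit Dn = s·(H − f)/(H + s − 2f) = 1070 × (3137.5 − 24) / (3137.5 + 1070 − 2 × 24) = 1070 × 3113.5 / 4159.5 ≈ 800.93 mm.
Far limit Df = s·(H − f)/(H − s) = 1070 × (3137.5 − 24) / (3137.5 − 1070) = 1070 × 3113.5 / 2067.5 ≈ 1611.34 mm.
Depth of field = Df − Dn = 1611.34 − 800.93 ≈ 810.41 mm ≈ 0.810 m.

0.810 m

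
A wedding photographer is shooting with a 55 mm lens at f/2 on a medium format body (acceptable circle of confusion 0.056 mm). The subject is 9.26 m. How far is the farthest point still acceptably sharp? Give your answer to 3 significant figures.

Hyperfocal distance H = f²/(N·c) + f = 55²/(2 × 0.056) + 55 = 3025/0.112 + 55 ≈ 27063.9 mm ≈ 27.06 m.
Far limit Df = s·(H − f)/(H − s) = 9260 × (27063.9 − 55) / (27063.9 − 9260) = 9260 × 27008.9 / 17803.9 ≈ 14048 mm ≈ 14.0 m.

14.0 m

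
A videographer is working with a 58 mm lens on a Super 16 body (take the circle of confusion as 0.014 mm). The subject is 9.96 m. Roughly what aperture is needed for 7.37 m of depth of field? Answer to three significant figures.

f/8

Write h = H − f = f²/(N·c). The thin-lens limits are Dn = s·h/(h + (s−f)) and Df = s·h/(h − (s−f)), so DoF = Df − Dn = 2·s·(s−f)·h / (h² − (s−f)²).
That is a quadratic in h: DoF·h² − 2·s·(s−f)·h − DoF·(s−f)² = 0 ⇒ h = (s−f)·(s + √(s² + DoF²)) / DoF = 9902 × (9960 + √(9960² + 7370²)) / 7370 = 9902 × (9960 + 12390.3) / 7370 ≈ 30029 mm.
Then N = f²/(c·h) = 58² / (0.014 × 30029) = 3364 / 420.40 ≈ 8.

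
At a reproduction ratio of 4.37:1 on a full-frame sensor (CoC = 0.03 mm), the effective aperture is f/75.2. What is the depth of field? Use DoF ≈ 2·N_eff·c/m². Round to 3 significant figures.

At magnification m, DoF ≈ 2·N_eff·c/m² = 2 × 75.2 × 0.03 / 4.37² = 4.512 / 19.1 ≈ 0.236 mm.

0.236 mm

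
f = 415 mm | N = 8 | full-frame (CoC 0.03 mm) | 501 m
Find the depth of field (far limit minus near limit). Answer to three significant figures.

Hyperfocal distance H = f²/(N·c) + f = 415²/(8 × 0.03) + 415 = 172225/0.24 + 415 ≈ 718019.2 mm ≈ 718.0 m.
Near limit Dn = s·(H − f)/(H + s − 2f) = 501000 × (718019.2 − 415) / (718019.2 + 501000 − 2 × 415) = 501000 × 717604.2 / 1218189.2 ≈ 295126 mm.
Far limit Df = s·(H − f)/(H − s) = 501000 × (718019.2 − 415) / (718019.2 − 501000) = 501000 × 717604.2 / 217019.2 ≈ 1656626 mm.
Depth of field = Df − Dn = 1656626 − 295126 ≈ 1361500 mm ≈ 1360 m.

1360 m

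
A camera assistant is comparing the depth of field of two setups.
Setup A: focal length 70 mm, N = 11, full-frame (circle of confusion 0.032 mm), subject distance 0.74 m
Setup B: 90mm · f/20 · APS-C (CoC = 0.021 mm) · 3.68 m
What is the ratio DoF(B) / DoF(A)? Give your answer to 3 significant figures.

Setup A: H = 70²/(11×0.032) + 70 ≈ 13990.5 mm; DoF = Df − Dn = 777.418 − 706.019 ≈ 71.399 mm.
Setup B: H = 90²/(20×0.021) + 90 ≈ 19375.7 mm; DoF = Df − Dn = 4521.7 − 3102.5 ≈ 1419.2 mm.
Ratio = 1419.2 / 71.399 ≈ 19.9.

19.9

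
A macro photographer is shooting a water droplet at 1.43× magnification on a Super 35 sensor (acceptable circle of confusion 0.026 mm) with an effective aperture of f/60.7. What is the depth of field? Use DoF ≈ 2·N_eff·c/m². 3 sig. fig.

At magnification m, DoF ≈ 2·N_eff·c/m² = 2 × 60.7 × 0.026 / 1.43² = 3.156 / 2.045 ≈ 1.54 mm.

1.54 mm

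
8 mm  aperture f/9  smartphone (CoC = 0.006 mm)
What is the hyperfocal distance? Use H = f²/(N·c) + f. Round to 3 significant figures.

1.19 m

Hyperfocal distance H = f²/(N·c) + f = 8²/(9 × 0.006) + 8 = 64/0.054 + 8 ≈ 1193.2 mm ≈ 1.19 m.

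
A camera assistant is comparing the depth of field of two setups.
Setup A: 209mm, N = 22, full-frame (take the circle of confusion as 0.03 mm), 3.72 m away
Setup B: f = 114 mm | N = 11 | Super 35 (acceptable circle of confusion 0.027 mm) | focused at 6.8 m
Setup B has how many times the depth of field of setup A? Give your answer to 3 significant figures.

Setup A: H = 209²/(22×0.03) + 209 ≈ 66392.3 mm; DoF = Df − Dn = 3928.40 − 3532.60 ≈ 395.80 mm.
Setup B: H = 114²/(11×0.027) + 114 ≈ 43871.6 mm; DoF = Df − Dn = 8026.4 − 5898.7 ≈ 2127.7 mm.
Ratio = 2127.7 / 395.80 ≈ 5.38.

5.38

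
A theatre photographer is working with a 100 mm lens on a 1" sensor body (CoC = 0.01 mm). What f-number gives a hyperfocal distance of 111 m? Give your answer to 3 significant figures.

f/9.02

Rearrange H = f²/(N·c) + f for N: N = f² / ((H − f)·c).
N = 100² / ((111000 − 100) × 0.01) = 10000 / 1109 ≈ 9.02.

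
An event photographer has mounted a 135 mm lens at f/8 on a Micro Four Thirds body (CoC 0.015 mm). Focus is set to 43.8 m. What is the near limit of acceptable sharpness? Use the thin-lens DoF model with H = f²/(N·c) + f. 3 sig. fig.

34.0 m

Hyperfocal distance H = f²/(N·c) + f = 135²/(8 × 0.015) + 135 = 18225/0.12 + 135 ≈ 152010.0 mm ≈ 152.0 m.
Near limit Dn = s·(H − f)/(H + s − 2f) = 43800 × (152010.0 − 135) / (152010.0 + 43800 − 2 × 135) = 43800 × 151875.0 / 195540.0 ≈ 34019 mm ≈ 34.0 m.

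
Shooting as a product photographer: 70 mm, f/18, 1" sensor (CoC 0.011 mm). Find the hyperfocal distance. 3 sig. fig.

24.8 m

Hyperfocal distance H = f²/(N·c) + f = 70²/(18 × 0.011) + 70 = 4900/0.198 + 70 ≈ 24817.5 mm ≈ 24.8 m.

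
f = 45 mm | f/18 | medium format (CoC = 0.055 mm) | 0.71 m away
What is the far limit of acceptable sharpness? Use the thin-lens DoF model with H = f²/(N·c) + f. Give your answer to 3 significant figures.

1.05 m

Hyperfocal distance H = f²/(N·c) + f = 45²/(18 × 0.055) + 45 = 2025/0.99 + 45 ≈ 2090.5 mm ≈ 2.090 m.
Far limit Df = s·(H − f)/(H − s) = 710 × (2090.5 − 45) / (2090.5 − 710) = 710 × 2045.5 / 1380.5 ≈ 1052.0 mm ≈ 1.05 m.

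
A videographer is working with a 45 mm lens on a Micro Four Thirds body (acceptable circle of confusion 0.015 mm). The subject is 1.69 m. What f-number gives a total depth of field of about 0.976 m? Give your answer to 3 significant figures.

Write h = H − f = f²/(N·c). The thin-lens limits are Dn = s·h/(h + (s−f)) and Df = s·h/(h − (s−f)), so DoF = Df − Dn = 2·s·(s−f)·h / (h² − (s−f)²).
That is a quadratic in h: DoF·h² − 2·s·(s−f)·h − DoF·(s−f)² = 0 ⇒ h = (s−f)·(s + √(s² + DoF²)) / DoF = 1645 × (1690 + √(1690² + 976²)) / 976 = 1645 × (1690 + 1951.58) / 976 ≈ 6137.7 mm.
Then N = f²/(c·h) = 45² / (0.015 × 6137.7) = 2025 / 92.066 ≈ 22.

f/22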